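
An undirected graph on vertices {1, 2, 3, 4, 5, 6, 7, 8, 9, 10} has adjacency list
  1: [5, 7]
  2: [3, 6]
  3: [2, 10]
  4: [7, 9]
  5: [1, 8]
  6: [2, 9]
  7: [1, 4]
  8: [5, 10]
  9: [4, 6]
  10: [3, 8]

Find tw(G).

A width-2 tree decomposition is:
Bags: B1 = {2, 3, 10}  B2 = {2, 6, 10}  B3 = {6, 9, 10}  B4 = {4, 9, 10}  B5 = {4, 7, 10}  B6 = {1, 7, 10}  B7 = {1, 5, 10}  B8 = {5, 8, 10}
Tree: B1–B2, B2–B3, B3–B4, B4–B5, B5–B6, B6–B7, B7–B8
Each bag holds 3 vertices, so the decomposition has width 2, which upper-bounds the treewidth. The edges 10–3–2–6–9–4–7–1–5–8–10 form a cycle, so G is not a tree and its treewidth is at least 2. Hence tw(G) = 2 exactly.

2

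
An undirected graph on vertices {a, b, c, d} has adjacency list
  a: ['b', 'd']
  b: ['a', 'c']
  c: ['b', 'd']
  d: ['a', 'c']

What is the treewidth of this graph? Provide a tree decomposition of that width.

Treewidth 2.
One optimal decomposition is:
Bags: B1 = {b, c, d}  B2 = {a, b, d}
Tree: B1–B2

Every bag has size at most 3, so the width is 3 − 1 = 2 and tw(G) ≤ 2. The edges d–c–b–a–d form a cycle, so G is not a tree and its treewidth is at least 2. Hence tw(G) = 2 exactly.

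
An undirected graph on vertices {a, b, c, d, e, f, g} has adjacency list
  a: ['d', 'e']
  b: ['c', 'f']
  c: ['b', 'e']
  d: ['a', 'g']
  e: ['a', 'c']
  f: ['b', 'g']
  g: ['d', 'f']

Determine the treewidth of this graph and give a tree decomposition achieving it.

The largest bag has 3 vertices, giving width 2; this decomposition certifies tw(G) ≤ 2. Since b–f–g–d–a–e–c–b is a cycle in G, G is not acyclic. Forests are exactly the graphs of treewidth ≤ 1, so tw(G) ≥ 2. Combining the bounds, tw(G) = 2.

Treewidth 2.
Bags: B1 = {b, f, g}  B2 = {b, d, g}  B3 = {a, b, d}  B4 = {a, b, e}  B5 = {b, c, e}
Tree: B1–B2, B2–B3, B3–B4, B4–B5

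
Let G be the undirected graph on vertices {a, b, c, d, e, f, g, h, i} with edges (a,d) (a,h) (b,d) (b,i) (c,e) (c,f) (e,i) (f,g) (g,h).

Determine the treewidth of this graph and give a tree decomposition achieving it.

Treewidth 2.
One such decomposition:
Bags: B1 = {c, e, i}  B2 = {b, c, i}  B3 = {b, c, d}  B4 = {a, c, d}  B5 = {a, c, h}  B6 = {c, g, h}  B7 = {c, f, g}
Tree: B1–B2, B2–B3, B3–B4, B4–B5, B5–B6, B6–B7

Each bag holds 3 vertices, so the decomposition has width 2, which upper-bounds the treewidth. The edges c–e–i–b–d–a–h–g–f–c form a cycle, so G is not a tree and its treewidth is at least 2. The upper and lower bounds meet at 2, so that is the treewidth.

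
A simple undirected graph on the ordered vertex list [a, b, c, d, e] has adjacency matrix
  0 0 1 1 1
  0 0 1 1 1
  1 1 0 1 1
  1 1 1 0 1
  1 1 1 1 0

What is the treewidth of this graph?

3

A width-3 tree decomposition is:
Bags: B1 = {a, c, d, e}  B2 = {b, c, d, e}
Tree: B1–B2
The largest bag has 4 vertices, giving width 3; this decomposition certifies tw(G) ≤ 3. Conversely, {a, c, d, e} is a clique of size 4, and the vertices of any clique must share a bag in every tree decomposition; so some bag has ≥ 4 vertices and tw(G) ≥ 3. Therefore the treewidth is 3.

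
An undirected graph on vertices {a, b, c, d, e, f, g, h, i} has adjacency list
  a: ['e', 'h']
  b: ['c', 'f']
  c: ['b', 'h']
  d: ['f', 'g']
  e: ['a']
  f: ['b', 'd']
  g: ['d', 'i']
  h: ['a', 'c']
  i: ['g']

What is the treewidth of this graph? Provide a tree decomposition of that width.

Treewidth 1.
One optimal decomposition is:
Bags: B1 = {a, e}  B2 = {a, h}  B3 = {c, h}  B4 = {b, c}  B5 = {b, f}  B6 = {d, f}  B7 = {d, g}  B8 = {g, i}
Tree: B1–B2, B2–B3, B3–B4, B4–B5, B5–B6, B6–B7, B7–B8

Each bag holds 2 vertices, so the decomposition has width 1, which upper-bounds the treewidth. G has an edge, so its treewidth is at least 1. The upper and lower bounds meet at 1, so that is the treewidth.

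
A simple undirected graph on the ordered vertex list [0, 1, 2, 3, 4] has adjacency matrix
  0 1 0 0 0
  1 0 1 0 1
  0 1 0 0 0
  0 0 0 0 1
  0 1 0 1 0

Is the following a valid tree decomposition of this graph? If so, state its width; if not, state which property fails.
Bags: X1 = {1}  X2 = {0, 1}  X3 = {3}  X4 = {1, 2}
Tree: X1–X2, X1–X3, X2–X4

A tree decomposition must satisfy three properties: every vertex lies in some bag; for every edge, both endpoints lie together in some bag; and for every vertex, the bags containing it form a connected subtree. Here vertex 4 appears in no bag, so the decomposition is invalid.

No — vertex 4 appears in no bag.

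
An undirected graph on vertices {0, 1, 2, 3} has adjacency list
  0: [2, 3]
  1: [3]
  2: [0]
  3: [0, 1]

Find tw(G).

1

A width-1 tree decomposition is:
Bags: B1 = {0, 3}  B2 = {1, 3}  B3 = {0, 2}
Tree: B1–B2, B1–B3
Every bag has size at most 2, so the width is 2 − 1 = 1 and tw(G) ≤ 1. Any graph with an edge has treewidth ≥ 1, and G has the edge 0–3. Combining the bounds, tw(G) = 1.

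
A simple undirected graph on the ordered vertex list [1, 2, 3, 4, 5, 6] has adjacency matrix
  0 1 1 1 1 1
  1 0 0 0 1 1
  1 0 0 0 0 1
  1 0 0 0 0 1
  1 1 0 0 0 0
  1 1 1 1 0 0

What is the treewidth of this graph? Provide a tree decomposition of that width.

Treewidth 2.
One optimal decomposition is:
Bags: B1 = {1, 4, 6}  B2 = {1, 3, 6}  B3 = {1, 2, 6}  B4 = {1, 2, 5}
Tree: B1–B2, B1–B3, B3–B4

Every bag has size at most 3, so the width is 3 − 1 = 2 and tw(G) ≤ 2. For the lower bound, the 3 vertices {1, 2, 5} are pairwise adjacent, and any tree decomposition puts a clique entirely inside one bag — forcing width ≥ 2. The upper and lower bounds meet at 2, so that is the treewidth.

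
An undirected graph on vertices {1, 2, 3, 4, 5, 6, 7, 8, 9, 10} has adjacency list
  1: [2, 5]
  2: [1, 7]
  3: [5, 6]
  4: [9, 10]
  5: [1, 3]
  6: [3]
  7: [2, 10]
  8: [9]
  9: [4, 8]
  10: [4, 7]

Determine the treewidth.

1

A width-1 tree decomposition is:
Bags: B1 = {3, 6}  B2 = {3, 5}  B3 = {1, 5}  B4 = {1, 2}  B5 = {2, 7}  B6 = {7, 10}  B7 = {4, 10}  B8 = {4, 9}  B9 = {8, 9}
Tree: B1–B2, B2–B3, B3–B4, B4–B5, B5–B6, B6–B7, B7–B8, B8–B9
Each bag holds 2 vertices, so the decomposition has width 1, which upper-bounds the treewidth. G has an edge, so its treewidth is at least 1. The upper and lower bounds meet at 1, so that is the treewidth.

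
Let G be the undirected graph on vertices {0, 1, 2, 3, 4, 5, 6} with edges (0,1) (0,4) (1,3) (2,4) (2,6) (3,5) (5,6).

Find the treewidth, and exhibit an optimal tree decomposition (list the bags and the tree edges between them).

Treewidth 2.
One such decomposition:
Bags: B1 = {0, 1, 4}  B2 = {1, 3, 4}  B3 = {3, 4, 5}  B4 = {4, 5, 6}  B5 = {2, 4, 6}
Tree: B1–B2, B2–B3, B3–B4, B4–B5

Each bag holds 3 vertices, so the decomposition has width 2, which upper-bounds the treewidth. For the lower bound, G contains the cycle 4–0–1–3–5–6–2–4, so G is not a forest; only forests have treewidth ≤ 1, hence tw(G) ≥ 2. Hence tw(G) = 2 exactly.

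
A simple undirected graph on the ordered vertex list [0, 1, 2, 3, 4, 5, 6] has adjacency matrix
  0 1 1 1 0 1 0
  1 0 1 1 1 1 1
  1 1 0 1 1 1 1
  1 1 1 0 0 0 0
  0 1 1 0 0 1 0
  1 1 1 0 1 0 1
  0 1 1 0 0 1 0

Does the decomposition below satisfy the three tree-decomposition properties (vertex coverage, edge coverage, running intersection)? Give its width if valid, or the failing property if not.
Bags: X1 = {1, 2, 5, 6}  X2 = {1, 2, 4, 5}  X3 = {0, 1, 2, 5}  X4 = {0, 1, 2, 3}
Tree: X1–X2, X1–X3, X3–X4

Checking the three conditions: (i) the bags cover all of {0, 1, 2, 3, 4, 5, 6}; (ii) for each edge, some bag contains both endpoints; (iii) the bags containing any fixed vertex form a subtree. All hold, so the decomposition is valid with width 4 − 1 = 3.

Yes; width 3.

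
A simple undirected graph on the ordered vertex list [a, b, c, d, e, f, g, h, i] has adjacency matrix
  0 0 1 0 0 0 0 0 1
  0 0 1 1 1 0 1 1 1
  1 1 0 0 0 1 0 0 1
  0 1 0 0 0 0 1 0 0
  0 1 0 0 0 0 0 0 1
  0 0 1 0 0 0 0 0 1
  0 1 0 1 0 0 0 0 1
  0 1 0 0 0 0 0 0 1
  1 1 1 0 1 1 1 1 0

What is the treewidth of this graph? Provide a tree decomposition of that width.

Treewidth 2.
One optimal decomposition is:
Bags: B1 = {a, c, i}  B2 = {b, c, i}  B3 = {b, h, i}  B4 = {b, g, i}  B5 = {b, e, i}  B6 = {c, f, i}  B7 = {b, d, g}
Tree: B1–B2, B2–B3, B2–B4, B4–B5, B1–B6, B4–B7

Every bag has size at most 3, so the width is 3 − 1 = 2 and tw(G) ≤ 2. On the other hand G contains the 3-clique {b, d, g}. A clique must lie in a single bag of any decomposition, so no decomposition can have width below 2. Hence tw(G) = 2 exactly.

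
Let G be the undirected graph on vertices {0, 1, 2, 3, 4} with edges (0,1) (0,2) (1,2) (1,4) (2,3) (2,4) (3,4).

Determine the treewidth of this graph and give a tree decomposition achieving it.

Every bag has size at most 3, so the width is 3 − 1 = 2 and tw(G) ≤ 2. Conversely, {0, 1, 2} is a clique of size 3, and the vertices of any clique must share a bag in every tree decomposition; so some bag has ≥ 3 vertices and tw(G) ≥ 2. Hence tw(G) = 2 exactly.

Treewidth 2.
One optimal decomposition is:
Bags: B1 = {1, 2, 4}  B2 = {0, 1, 2}  B3 = {2, 3, 4}
Tree: B1–B2, B1–B3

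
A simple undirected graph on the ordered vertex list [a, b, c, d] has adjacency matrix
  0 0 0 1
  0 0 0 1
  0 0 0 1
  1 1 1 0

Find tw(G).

1

A width-1 tree decomposition is:
Bags: B1 = {b, d}  B2 = {c, d}  B3 = {a, d}
Tree: B1–B2, B2–B3
Every bag has size at most 2, so the width is 2 − 1 = 1 and tw(G) ≤ 1. Since G has at least one edge (e.g. d–b), it is not an edgeless graph, so tw(G) ≥ 1. Hence tw(G) = 1 exactly.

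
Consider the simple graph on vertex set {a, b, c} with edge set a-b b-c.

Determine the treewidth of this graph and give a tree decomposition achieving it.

Treewidth 1.
One such decomposition:
Bags: B1 = {a, b}  B2 = {b, c}
Tree: B1–B2

Each bag holds 2 vertices, so the decomposition has width 1, which upper-bounds the treewidth. Any graph with an edge has treewidth ≥ 1, and G has the edge a–b. Therefore the treewidth is 1.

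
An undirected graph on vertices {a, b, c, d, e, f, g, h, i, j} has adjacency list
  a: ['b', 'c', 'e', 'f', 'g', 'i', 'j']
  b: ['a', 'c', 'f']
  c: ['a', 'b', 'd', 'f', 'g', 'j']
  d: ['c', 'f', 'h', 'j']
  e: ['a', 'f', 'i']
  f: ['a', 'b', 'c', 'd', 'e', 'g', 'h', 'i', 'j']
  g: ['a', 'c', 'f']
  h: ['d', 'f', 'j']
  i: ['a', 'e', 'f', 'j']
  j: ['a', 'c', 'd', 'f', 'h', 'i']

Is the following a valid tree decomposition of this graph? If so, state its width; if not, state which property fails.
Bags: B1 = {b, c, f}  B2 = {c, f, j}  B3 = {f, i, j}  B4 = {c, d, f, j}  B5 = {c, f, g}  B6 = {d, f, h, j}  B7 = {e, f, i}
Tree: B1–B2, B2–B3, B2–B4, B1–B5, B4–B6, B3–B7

A tree decomposition must satisfy three properties: every vertex lies in some bag; for every edge, both endpoints lie together in some bag; and for every vertex, the bags containing it form a connected subtree. Here vertex a appears in no bag, so the decomposition is invalid.

No — vertex a appears in no bag.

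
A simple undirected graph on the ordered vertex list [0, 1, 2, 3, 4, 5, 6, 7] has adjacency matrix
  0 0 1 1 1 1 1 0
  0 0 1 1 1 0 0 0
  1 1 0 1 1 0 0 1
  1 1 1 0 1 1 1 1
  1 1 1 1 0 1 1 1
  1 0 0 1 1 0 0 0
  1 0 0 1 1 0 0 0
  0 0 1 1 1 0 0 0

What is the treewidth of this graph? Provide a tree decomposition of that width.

Treewidth 3.
Bags: B1 = {0, 2, 3, 4}  B2 = {0, 3, 4, 6}  B3 = {1, 2, 3, 4}  B4 = {2, 3, 4, 7}  B5 = {0, 3, 4, 5}
Tree: B1–B2, B1–B3, B1–B4, B1–B5

Each bag holds 4 vertices, so the decomposition has width 3, which upper-bounds the treewidth. For the lower bound, the 4 vertices {0, 2, 3, 4} are pairwise adjacent, and any tree decomposition puts a clique entirely inside one bag — forcing width ≥ 3. The upper and lower bounds meet at 3, so that is the treewidth.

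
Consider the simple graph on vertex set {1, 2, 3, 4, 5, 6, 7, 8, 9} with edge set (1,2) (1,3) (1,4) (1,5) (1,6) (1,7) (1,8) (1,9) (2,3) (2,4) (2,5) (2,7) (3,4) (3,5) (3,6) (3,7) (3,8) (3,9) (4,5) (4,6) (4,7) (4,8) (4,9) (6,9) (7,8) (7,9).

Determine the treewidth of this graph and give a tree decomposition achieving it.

Treewidth 4.
Bags: B1 = {1, 3, 4, 7, 9}  B2 = {1, 2, 3, 4, 7}  B3 = {1, 3, 4, 7, 8}  B4 = {1, 3, 4, 6, 9}  B5 = {1, 2, 3, 4, 5}
Tree: B1–B2, B1–B3, B1–B4, B2–B5

Every bag has size at most 5, so the width is 5 − 1 = 4 and tw(G) ≤ 4. For the lower bound, the 5 vertices {1, 2, 3, 4, 5} are pairwise adjacent, and any tree decomposition puts a clique entirely inside one bag — forcing width ≥ 4. Therefore the treewidth is 4.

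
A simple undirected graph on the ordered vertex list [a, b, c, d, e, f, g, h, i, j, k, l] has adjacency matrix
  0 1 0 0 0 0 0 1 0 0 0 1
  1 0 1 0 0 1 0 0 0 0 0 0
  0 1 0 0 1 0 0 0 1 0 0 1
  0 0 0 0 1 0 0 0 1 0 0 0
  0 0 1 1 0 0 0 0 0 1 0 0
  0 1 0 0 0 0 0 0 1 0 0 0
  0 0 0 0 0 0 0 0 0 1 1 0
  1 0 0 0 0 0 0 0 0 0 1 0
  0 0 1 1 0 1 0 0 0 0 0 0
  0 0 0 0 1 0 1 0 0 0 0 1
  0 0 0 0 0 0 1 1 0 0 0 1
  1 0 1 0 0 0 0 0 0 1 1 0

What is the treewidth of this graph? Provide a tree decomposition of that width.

Every bag has size at most 4, so the width is 4 − 1 = 3 and tw(G) ≤ 3. For the lower bound: the 4 vertex sets {d,f,i}, {e}, {c}, {a,b,j,l} are disjoint, each induces a connected subgraph, and every pair is joined by at least one edge of G. Contracting each set to a single vertex therefore yields K_{4} as a minor, and since treewidth is minor-monotone, tw(G) ≥ tw(K_{4}) = 3. Combining the bounds, tw(G) = 3.

Treewidth 3.
Bags: B1 = {d, e, f, i}  B2 = {c, e, f, i}  B3 = {b, c, e, f}  B4 = {b, c, e, j}  B5 = {b, c, j, l}  B6 = {a, b, j, l}  B7 = {a, g, j, l}  B8 = {a, g, k, l}  B9 = {a, g, h, k}
Tree: B1–B2, B2–B3, B3–B4, B4–B5, B5–B6, B6–B7, B7–B8, B8–B9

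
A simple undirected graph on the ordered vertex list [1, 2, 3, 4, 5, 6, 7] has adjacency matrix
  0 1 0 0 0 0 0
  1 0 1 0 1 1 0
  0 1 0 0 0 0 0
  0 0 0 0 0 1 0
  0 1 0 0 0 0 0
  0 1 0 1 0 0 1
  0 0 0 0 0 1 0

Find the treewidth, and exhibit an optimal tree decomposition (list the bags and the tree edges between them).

Treewidth 1.
Bags: B1 = {4, 6}  B2 = {2, 6}  B3 = {6, 7}  B4 = {1, 2}  B5 = {2, 3}  B6 = {2, 5}
Tree: B1–B2, B2–B3, B2–B4, B4–B5, B2–B6

The largest bag has 2 vertices, giving width 1; this decomposition certifies tw(G) ≤ 1. Any graph with an edge has treewidth ≥ 1, and G has the edge 6–4. Hence tw(G) = 1 exactly.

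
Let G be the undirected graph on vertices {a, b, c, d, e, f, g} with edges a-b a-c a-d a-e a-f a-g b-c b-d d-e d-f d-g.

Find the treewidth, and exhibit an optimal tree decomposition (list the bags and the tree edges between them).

Every bag has size at most 3, so the width is 3 − 1 = 2 and tw(G) ≤ 2. On the other hand G contains the 3-clique {a, d, g}. A clique must lie in a single bag of any decomposition, so no decomposition can have width below 2. Combining the bounds, tw(G) = 2.

Treewidth 2.
Bags: B1 = {a, b, d}  B2 = {a, d, g}  B3 = {a, d, f}  B4 = {a, d, e}  B5 = {a, b, c}
Tree: B1–B2, B2–B3, B1–B4, B1–B5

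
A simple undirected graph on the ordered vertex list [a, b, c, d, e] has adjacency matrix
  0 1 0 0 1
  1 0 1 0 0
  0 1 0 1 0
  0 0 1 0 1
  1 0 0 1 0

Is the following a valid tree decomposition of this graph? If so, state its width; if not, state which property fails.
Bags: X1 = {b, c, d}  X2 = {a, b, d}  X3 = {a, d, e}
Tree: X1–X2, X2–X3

Yes; width 2.

Every vertex of G appears in some bag (union = {a, b, c, d, e}); every edge is covered by a bag; and for each vertex v the set of bags containing v is connected in the bag tree. The decomposition is therefore valid. The largest bag has 3 vertices, so the width is 2.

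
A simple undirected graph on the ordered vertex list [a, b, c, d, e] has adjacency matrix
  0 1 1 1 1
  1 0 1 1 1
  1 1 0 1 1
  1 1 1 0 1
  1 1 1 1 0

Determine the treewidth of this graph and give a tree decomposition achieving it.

With just one bag of size 5, the width is 5 − 1 = 4, so tw(G) ≤ 4. Conversely, {a, b, c, d, e} is a clique of size 5, and the vertices of any clique must share a bag in every tree decomposition; so some bag has ≥ 5 vertices and tw(G) ≥ 4. Therefore the treewidth is 4.

Treewidth 4.
Bags: B1 = {a, b, c, d, e}
Tree: (single bag)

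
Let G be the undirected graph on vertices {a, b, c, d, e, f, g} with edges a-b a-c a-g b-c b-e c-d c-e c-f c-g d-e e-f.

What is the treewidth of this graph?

2

A width-2 tree decomposition is:
Bags: B1 = {b, c, e}  B2 = {c, d, e}  B3 = {a, b, c}  B4 = {c, e, f}  B5 = {a, c, g}
Tree: B1–B2, B1–B3, B2–B4, B3–B5
Each bag holds 3 vertices, so the decomposition has width 2, which upper-bounds the treewidth. Conversely, {a, c, g} is a clique of size 3, and the vertices of any clique must share a bag in every tree decomposition; so some bag has ≥ 3 vertices and tw(G) ≥ 2. Therefore the treewidth is 2.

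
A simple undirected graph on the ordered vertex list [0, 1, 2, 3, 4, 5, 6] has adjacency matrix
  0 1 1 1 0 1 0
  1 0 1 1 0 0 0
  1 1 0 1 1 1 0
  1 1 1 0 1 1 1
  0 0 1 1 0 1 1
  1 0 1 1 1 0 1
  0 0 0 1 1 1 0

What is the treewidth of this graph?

3

A width-3 tree decomposition is:
Bags: B1 = {2, 3, 4, 5}  B2 = {0, 2, 3, 5}  B3 = {0, 1, 2, 3}  B4 = {3, 4, 5, 6}
Tree: B1–B2, B2–B3, B1–B4
Every bag has size at most 4, so the width is 4 − 1 = 3 and tw(G) ≤ 3. For the lower bound, the 4 vertices {0, 1, 2, 3} are pairwise adjacent, and any tree decomposition puts a clique entirely inside one bag — forcing width ≥ 3. The upper and lower bounds meet at 3, so that is the treewidth.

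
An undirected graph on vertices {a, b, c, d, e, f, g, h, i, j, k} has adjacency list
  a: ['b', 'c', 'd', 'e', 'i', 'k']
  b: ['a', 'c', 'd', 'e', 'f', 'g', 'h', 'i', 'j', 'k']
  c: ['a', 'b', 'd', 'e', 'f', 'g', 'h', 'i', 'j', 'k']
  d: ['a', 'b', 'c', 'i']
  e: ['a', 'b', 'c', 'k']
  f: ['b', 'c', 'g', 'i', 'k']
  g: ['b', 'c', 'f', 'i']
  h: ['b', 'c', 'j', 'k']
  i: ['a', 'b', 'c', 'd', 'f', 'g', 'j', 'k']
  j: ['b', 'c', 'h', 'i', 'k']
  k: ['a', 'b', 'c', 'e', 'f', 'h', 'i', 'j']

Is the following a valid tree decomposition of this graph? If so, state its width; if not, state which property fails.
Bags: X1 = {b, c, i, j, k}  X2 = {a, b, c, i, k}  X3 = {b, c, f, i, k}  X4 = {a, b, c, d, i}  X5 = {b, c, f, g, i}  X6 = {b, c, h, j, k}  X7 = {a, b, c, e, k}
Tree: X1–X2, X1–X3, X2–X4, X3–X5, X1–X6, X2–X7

Vertex coverage: the bags together contain {a, b, c, d, e, f, g, h, i, j, k}, the full vertex set. Edge coverage: each edge of G has both endpoints in at least one bag. Running intersection: for every vertex, the bags containing it form a connected subtree. All three properties hold, so this is a valid tree decomposition of width max|bag| − 1 = 4, and hence tw(G) ≤ 4.

Yes; width 4.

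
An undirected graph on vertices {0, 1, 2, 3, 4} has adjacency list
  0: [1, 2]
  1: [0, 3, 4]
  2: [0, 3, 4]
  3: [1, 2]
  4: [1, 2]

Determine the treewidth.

2

A width-2 tree decomposition is:
Bags: B1 = {1, 2, 3}  B2 = {0, 1, 2}  B3 = {1, 2, 4}
Tree: B1–B2, B2–B3
The largest bag has 3 vertices, giving width 2; this decomposition certifies tw(G) ≤ 2. The edges 3–2–0–1–3 form a cycle, so G is not a tree and its treewidth is at least 2. Therefore the treewidth is 2.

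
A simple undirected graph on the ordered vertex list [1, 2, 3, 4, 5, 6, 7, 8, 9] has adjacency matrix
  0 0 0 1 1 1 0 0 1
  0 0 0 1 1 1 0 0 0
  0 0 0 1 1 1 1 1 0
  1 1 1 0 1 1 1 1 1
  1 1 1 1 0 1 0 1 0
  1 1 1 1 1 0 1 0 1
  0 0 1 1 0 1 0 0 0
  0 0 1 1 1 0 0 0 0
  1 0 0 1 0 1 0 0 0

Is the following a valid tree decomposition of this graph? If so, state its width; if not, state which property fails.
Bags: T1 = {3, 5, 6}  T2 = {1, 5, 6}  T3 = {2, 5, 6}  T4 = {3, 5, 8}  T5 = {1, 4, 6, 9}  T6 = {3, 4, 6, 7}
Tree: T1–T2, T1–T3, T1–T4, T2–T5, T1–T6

A tree decomposition must satisfy three properties: every vertex lies in some bag; for every edge, both endpoints lie together in some bag; and for every vertex, the bags containing it form a connected subtree. Here edge (4,5) lies in no bag, so the decomposition is invalid.

No — edge (4,5) lies in no bag.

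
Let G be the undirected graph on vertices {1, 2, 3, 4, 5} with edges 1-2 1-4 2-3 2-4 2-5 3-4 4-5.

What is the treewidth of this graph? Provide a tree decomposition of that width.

Every bag has size at most 3, so the width is 3 − 1 = 2 and tw(G) ≤ 2. Conversely, {1, 2, 4} is a clique of size 3, and the vertices of any clique must share a bag in every tree decomposition; so some bag has ≥ 3 vertices and tw(G) ≥ 2. Hence tw(G) = 2 exactly.

Treewidth 2.
Bags: B1 = {2, 4, 5}  B2 = {2, 3, 4}  B3 = {1, 2, 4}
Tree: B1–B2, B1–B3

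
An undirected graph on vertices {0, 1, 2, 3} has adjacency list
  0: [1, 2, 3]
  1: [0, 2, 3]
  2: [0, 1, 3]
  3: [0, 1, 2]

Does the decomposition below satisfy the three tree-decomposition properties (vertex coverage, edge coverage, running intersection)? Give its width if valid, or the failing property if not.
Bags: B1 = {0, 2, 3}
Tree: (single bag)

No — vertex 1 appears in no bag.

A tree decomposition must satisfy three properties: every vertex lies in some bag; for every edge, both endpoints lie together in some bag; and for every vertex, the bags containing it form a connected subtree. Here vertex 1 appears in no bag, so the decomposition is invalid.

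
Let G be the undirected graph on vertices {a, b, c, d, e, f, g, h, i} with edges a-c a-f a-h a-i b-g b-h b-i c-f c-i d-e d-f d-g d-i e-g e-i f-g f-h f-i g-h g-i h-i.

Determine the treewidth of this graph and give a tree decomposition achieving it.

Treewidth 3.
Bags: B1 = {d, f, g, i}  B2 = {f, g, h, i}  B3 = {a, f, h, i}  B4 = {b, g, h, i}  B5 = {a, c, f, i}  B6 = {d, e, g, i}
Tree: B1–B2, B2–B3, B2–B4, B3–B5, B1–B6

Every bag has size at most 4, so the width is 4 − 1 = 3 and tw(G) ≤ 3. On the other hand G contains the 4-clique {d, e, g, i}. A clique must lie in a single bag of any decomposition, so no decomposition can have width below 3. Combining the bounds, tw(G) = 3.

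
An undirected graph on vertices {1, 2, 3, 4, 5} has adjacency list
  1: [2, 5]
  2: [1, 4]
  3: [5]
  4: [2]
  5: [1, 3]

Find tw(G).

1

A width-1 tree decomposition is:
Bags: B1 = {3, 5}  B2 = {1, 5}  B3 = {1, 2}  B4 = {2, 4}
Tree: B1–B2, B2–B3, B3–B4
The largest bag has 2 vertices, giving width 1; this decomposition certifies tw(G) ≤ 1. G has an edge, so its treewidth is at least 1. Hence tw(G) = 1 exactly.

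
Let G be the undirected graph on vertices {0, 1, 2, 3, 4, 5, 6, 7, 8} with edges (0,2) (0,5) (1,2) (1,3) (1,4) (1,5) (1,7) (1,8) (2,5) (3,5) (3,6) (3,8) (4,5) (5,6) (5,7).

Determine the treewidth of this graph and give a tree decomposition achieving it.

Every bag has size at most 3, so the width is 3 − 1 = 2 and tw(G) ≤ 2. For the lower bound, the 3 vertices {1, 3, 8} are pairwise adjacent, and any tree decomposition puts a clique entirely inside one bag — forcing width ≥ 2. Therefore the treewidth is 2.

Treewidth 2.
Bags: B1 = {1, 3, 5}  B2 = {1, 3, 8}  B3 = {1, 2, 5}  B4 = {1, 4, 5}  B5 = {3, 5, 6}  B6 = {0, 2, 5}  B7 = {1, 5, 7}
Tree: B1–B2, B1–B3, B1–B4, B1–B5, B3–B6, B3–B7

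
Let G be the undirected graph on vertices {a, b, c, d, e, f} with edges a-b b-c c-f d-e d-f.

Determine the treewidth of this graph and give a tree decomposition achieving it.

Every bag has size at most 2, so the width is 2 − 1 = 1 and tw(G) ≤ 1. Since G has at least one edge (e.g. a–b), it is not an edgeless graph, so tw(G) ≥ 1. Therefore the treewidth is 1.

Treewidth 1.
One optimal decomposition is:
Bags: B1 = {a, b}  B2 = {b, c}  B3 = {c, f}  B4 = {d, f}  B5 = {d, e}
Tree: B1–B2, B2–B3, B3–B4, B4–B5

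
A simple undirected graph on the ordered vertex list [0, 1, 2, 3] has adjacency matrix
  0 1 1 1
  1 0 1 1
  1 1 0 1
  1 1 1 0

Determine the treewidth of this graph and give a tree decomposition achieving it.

With just one bag of size 4, the width is 4 − 1 = 3, so tw(G) ≤ 3. For the lower bound, the 4 vertices {0, 1, 2, 3} are pairwise adjacent, and any tree decomposition puts a clique entirely inside one bag — forcing width ≥ 3. The upper and lower bounds meet at 3, so that is the treewidth.

Treewidth 3.
One such decomposition:
Bags: B1 = {0, 1, 2, 3}
Tree: (single bag)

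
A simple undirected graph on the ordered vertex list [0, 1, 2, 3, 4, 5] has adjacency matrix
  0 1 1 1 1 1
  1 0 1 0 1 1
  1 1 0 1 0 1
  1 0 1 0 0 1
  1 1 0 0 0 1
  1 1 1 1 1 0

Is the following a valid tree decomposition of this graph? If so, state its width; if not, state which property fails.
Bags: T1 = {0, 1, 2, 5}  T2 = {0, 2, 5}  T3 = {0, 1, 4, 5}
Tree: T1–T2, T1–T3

A tree decomposition must satisfy three properties: every vertex lies in some bag; for every edge, both endpoints lie together in some bag; and for every vertex, the bags containing it form a connected subtree. Here vertex 3 appears in no bag, so the decomposition is invalid.

No — vertex 3 appears in no bag.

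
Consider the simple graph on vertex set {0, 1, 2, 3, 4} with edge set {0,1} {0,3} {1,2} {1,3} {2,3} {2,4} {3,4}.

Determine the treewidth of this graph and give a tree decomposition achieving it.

The largest bag has 3 vertices, giving width 2; this decomposition certifies tw(G) ≤ 2. For the lower bound, the 3 vertices {0, 1, 3} are pairwise adjacent, and any tree decomposition puts a clique entirely inside one bag — forcing width ≥ 2. Combining the bounds, tw(G) = 2.

Treewidth 2.
One such decomposition:
Bags: B1 = {1, 2, 3}  B2 = {0, 1, 3}  B3 = {2, 3, 4}
Tree: B1–B2, B1–B3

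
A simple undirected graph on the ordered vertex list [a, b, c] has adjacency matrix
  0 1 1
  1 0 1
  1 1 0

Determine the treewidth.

A width-2 tree decomposition is:
Bags: B1 = {a, b, c}
Tree: (single bag)
A single bag containing all 3 vertices is trivially a valid decomposition of width 2. On the other hand G contains the 3-clique {a, b, c}. A clique must lie in a single bag of any decomposition, so no decomposition can have width below 2. Combining the bounds, tw(G) = 2.

2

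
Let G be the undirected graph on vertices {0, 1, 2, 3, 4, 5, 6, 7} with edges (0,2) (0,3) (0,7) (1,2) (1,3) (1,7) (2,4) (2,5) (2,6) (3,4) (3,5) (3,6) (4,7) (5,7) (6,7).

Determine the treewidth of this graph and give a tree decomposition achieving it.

Each bag holds 4 vertices, so the decomposition has width 3, which upper-bounds the treewidth. For the lower bound: the 4 vertex sets {4,7}, {0,3}, {2}, {5} are disjoint, each induces a connected subgraph, and every pair is joined by at least one edge of G. Contracting each set to a single vertex therefore yields K_{4} as a minor, and since treewidth is minor-monotone, tw(G) ≥ tw(K_{4}) = 3. Therefore the treewidth is 3.

Treewidth 3.
One optimal decomposition is:
Bags: B1 = {2, 3, 4, 7}  B2 = {0, 2, 3, 7}  B3 = {2, 3, 5, 7}  B4 = {1, 2, 3, 7}  B5 = {2, 3, 6, 7}
Tree: B1–B2, B2–B3, B3–B4, B4–B5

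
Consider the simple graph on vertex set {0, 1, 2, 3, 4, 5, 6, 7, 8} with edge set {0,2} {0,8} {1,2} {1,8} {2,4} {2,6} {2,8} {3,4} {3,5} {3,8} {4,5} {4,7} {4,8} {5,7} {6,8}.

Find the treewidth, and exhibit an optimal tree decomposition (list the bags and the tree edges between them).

Each bag holds 3 vertices, so the decomposition has width 2, which upper-bounds the treewidth. On the other hand G contains the 3-clique {0, 2, 8}. A clique must lie in a single bag of any decomposition, so no decomposition can have width below 2. Hence tw(G) = 2 exactly.

Treewidth 2.
One such decomposition:
Bags: B1 = {3, 4, 8}  B2 = {2, 4, 8}  B3 = {0, 2, 8}  B4 = {2, 6, 8}  B5 = {3, 4, 5}  B6 = {4, 5, 7}  B7 = {1, 2, 8}
Tree: B1–B2, B2–B3, B3–B4, B1–B5, B5–B6, B3–B7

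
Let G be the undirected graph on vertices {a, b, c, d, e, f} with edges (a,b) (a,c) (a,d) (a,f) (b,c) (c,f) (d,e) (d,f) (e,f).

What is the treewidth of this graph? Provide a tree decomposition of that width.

Treewidth 2.
One such decomposition:
Bags: B1 = {a, b, c}  B2 = {a, c, f}  B3 = {a, d, f}  B4 = {d, e, f}
Tree: B1–B2, B2–B3, B3–B4

Every bag has size at most 3, so the width is 3 − 1 = 2 and tw(G) ≤ 2. Conversely, {d, e, f} is a clique of size 3, and the vertices of any clique must share a bag in every tree decomposition; so some bag has ≥ 3 vertices and tw(G) ≥ 2. The upper and lower bounds meet at 2, so that is the treewidth.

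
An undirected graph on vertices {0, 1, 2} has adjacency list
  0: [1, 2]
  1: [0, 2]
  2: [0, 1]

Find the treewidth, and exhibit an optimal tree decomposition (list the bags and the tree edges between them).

A single bag containing all 3 vertices is trivially a valid decomposition of width 2. On the other hand G contains the 3-clique {0, 1, 2}. A clique must lie in a single bag of any decomposition, so no decomposition can have width below 2. Combining the bounds, tw(G) = 2.

Treewidth 2.
One such decomposition:
Bags: B1 = {0, 1, 2}
Tree: (single bag)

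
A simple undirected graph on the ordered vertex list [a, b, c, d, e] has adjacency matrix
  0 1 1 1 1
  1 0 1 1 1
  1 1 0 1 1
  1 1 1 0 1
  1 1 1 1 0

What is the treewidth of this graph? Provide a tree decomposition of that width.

Treewidth 4.
Bags: B1 = {a, b, c, d, e}
Tree: (single bag)

With just one bag of size 5, the width is 5 − 1 = 4, so tw(G) ≤ 4. Conversely, {a, b, c, d, e} is a clique of size 5, and the vertices of any clique must share a bag in every tree decomposition; so some bag has ≥ 5 vertices and tw(G) ≥ 4. Combining the bounds, tw(G) = 4.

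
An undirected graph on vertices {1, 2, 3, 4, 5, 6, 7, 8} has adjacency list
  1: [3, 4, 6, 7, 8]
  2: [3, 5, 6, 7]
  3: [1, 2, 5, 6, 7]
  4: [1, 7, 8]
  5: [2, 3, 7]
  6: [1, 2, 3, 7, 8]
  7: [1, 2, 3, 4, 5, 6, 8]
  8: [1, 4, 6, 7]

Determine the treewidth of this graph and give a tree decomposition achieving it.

Treewidth 3.
One optimal decomposition is:
Bags: B1 = {2, 3, 6, 7}  B2 = {2, 3, 5, 7}  B3 = {1, 3, 6, 7}  B4 = {1, 6, 7, 8}  B5 = {1, 4, 7, 8}
Tree: B1–B2, B1–B3, B3–B4, B4–B5

Each bag holds 4 vertices, so the decomposition has width 3, which upper-bounds the treewidth. On the other hand G contains the 4-clique {1, 4, 7, 8}. A clique must lie in a single bag of any decomposition, so no decomposition can have width below 3. Hence tw(G) = 3 exactly.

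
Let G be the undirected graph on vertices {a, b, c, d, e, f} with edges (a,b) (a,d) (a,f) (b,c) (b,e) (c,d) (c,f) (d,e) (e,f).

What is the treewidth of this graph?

3

A width-3 tree decomposition is:
Bags: B1 = {a, c, e, f}  B2 = {a, b, c, e}  B3 = {a, c, d, e}
Tree: B1–B2, B2–B3
Each bag holds 4 vertices, so the decomposition has width 3, which upper-bounds the treewidth. For the lower bound: the 4 vertex sets {c,f}, {a,b}, {e}, {d} are disjoint, each induces a connected subgraph, and every pair is joined by at least one edge of G. Contracting each set to a single vertex therefore yields K_{4} as a minor, and since treewidth is minor-monotone, tw(G) ≥ tw(K_{4}) = 3. The upper and lower bounds meet at 3, so that is the treewidth.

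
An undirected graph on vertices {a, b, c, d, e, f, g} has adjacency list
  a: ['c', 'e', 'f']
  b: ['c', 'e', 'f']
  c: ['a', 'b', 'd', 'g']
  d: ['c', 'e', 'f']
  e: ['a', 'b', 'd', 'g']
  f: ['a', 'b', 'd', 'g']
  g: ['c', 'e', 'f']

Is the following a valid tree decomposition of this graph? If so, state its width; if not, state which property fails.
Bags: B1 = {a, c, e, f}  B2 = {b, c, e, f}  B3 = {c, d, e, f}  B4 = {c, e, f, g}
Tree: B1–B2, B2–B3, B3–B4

Checking the three conditions: (i) the bags cover all of {a, b, c, d, e, f, g}; (ii) for each edge, some bag contains both endpoints; (iii) the bags containing any fixed vertex form a subtree. All hold, so the decomposition is valid with width 4 − 1 = 3.

Yes; width 3.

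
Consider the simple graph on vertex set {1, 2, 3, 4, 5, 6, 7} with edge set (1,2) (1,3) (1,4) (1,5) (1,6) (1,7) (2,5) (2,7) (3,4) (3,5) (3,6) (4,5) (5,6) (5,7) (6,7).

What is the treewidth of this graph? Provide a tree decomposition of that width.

Treewidth 3.
One optimal decomposition is:
Bags: B1 = {1, 5, 6, 7}  B2 = {1, 2, 5, 7}  B3 = {1, 3, 5, 6}  B4 = {1, 3, 4, 5}
Tree: B1–B2, B1–B3, B3–B4

The largest bag has 4 vertices, giving width 3; this decomposition certifies tw(G) ≤ 3. For the lower bound, the 4 vertices {1, 2, 5, 7} are pairwise adjacent, and any tree decomposition puts a clique entirely inside one bag — forcing width ≥ 3. Therefore the treewidth is 3.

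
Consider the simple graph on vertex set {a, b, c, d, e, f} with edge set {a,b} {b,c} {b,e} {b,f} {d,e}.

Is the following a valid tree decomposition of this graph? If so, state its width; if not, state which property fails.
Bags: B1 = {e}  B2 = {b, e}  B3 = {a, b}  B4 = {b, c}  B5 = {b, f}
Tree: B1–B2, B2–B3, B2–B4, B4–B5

A tree decomposition must satisfy three properties: every vertex lies in some bag; for every edge, both endpoints lie together in some bag; and for every vertex, the bags containing it form a connected subtree. Here vertex d appears in no bag, so the decomposition is invalid.

No — vertex d appears in no bag.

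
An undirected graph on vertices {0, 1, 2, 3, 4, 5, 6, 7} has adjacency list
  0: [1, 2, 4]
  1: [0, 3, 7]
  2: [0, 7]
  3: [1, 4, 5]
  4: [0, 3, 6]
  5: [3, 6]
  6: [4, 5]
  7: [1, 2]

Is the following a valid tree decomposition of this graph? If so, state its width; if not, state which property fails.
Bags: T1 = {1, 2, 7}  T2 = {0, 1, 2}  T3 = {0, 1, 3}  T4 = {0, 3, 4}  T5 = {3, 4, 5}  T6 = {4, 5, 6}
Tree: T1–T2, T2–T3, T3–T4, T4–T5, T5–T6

Yes; width 2.

Checking the three conditions: (i) the bags cover all of {0, 1, 2, 3, 4, 5, 6, 7}; (ii) for each edge, some bag contains both endpoints; (iii) the bags containing any fixed vertex form a subtree. All hold, so the decomposition is valid with width 3 − 1 = 2.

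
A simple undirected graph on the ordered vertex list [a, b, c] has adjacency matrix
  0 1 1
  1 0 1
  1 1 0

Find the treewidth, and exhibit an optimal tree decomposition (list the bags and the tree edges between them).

A single bag containing all 3 vertices is trivially a valid decomposition of width 2. For the lower bound, the 3 vertices {a, b, c} are pairwise adjacent, and any tree decomposition puts a clique entirely inside one bag — forcing width ≥ 2. Therefore the treewidth is 2.

Treewidth 2.
One optimal decomposition is:
Bags: B1 = {a, b, c}
Tree: (single bag)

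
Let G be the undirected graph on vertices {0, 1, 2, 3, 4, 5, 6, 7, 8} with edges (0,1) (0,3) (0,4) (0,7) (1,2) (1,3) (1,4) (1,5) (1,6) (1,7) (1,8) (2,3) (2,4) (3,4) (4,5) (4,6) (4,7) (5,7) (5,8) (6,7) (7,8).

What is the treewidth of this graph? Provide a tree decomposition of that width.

Treewidth 3.
One such decomposition:
Bags: B1 = {1, 4, 6, 7}  B2 = {0, 1, 4, 7}  B3 = {0, 1, 3, 4}  B4 = {1, 4, 5, 7}  B5 = {1, 5, 7, 8}  B6 = {1, 2, 3, 4}
Tree: B1–B2, B2–B3, B2–B4, B4–B5, B3–B6

The largest bag has 4 vertices, giving width 3; this decomposition certifies tw(G) ≤ 3. For the lower bound, the 4 vertices {1, 5, 7, 8} are pairwise adjacent, and any tree decomposition puts a clique entirely inside one bag — forcing width ≥ 3. The upper and lower bounds meet at 3, so that is the treewidth.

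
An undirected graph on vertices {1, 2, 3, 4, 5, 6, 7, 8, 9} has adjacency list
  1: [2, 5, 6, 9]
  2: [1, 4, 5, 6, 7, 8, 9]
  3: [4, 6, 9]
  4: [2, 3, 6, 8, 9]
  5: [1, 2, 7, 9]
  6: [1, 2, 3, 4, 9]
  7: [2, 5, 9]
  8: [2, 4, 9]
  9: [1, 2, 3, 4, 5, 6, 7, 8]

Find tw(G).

A width-3 tree decomposition is:
Bags: B1 = {3, 4, 6, 9}  B2 = {2, 4, 6, 9}  B3 = {1, 2, 6, 9}  B4 = {2, 4, 8, 9}  B5 = {1, 2, 5, 9}  B6 = {2, 5, 7, 9}
Tree: B1–B2, B2–B3, B2–B4, B3–B5, B5–B6
Every bag has size at most 4, so the width is 4 − 1 = 3 and tw(G) ≤ 3. On the other hand G contains the 4-clique {2, 4, 8, 9}. A clique must lie in a single bag of any decomposition, so no decomposition can have width below 3. Therefore the treewidth is 3.

3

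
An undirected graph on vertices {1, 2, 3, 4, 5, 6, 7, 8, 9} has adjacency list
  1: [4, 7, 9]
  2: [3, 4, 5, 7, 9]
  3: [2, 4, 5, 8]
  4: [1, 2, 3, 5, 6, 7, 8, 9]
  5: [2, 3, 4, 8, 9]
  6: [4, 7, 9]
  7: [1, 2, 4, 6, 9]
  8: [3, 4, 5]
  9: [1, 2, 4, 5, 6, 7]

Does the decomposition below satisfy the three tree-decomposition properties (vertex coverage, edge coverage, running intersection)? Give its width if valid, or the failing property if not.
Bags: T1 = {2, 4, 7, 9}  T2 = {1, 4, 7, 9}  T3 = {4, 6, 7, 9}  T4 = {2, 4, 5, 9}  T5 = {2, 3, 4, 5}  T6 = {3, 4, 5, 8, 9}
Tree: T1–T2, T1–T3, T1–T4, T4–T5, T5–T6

A tree decomposition must satisfy three properties: every vertex lies in some bag; for every edge, both endpoints lie together in some bag; and for every vertex, the bags containing it form a connected subtree. Here bags containing vertex 9 are not connected in the tree, so the decomposition is invalid.

No — bags containing vertex 9 are not connected in the tree.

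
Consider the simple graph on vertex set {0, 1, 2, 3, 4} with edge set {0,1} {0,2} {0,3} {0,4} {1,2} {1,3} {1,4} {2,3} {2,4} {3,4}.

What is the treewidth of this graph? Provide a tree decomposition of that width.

A single bag containing all 5 vertices is trivially a valid decomposition of width 4. For the lower bound, the 5 vertices {0, 1, 2, 3, 4} are pairwise adjacent, and any tree decomposition puts a clique entirely inside one bag — forcing width ≥ 4. The upper and lower bounds meet at 4, so that is the treewidth.

Treewidth 4.
One optimal decomposition is:
Bags: B1 = {0, 1, 2, 3, 4}
Tree: (single bag)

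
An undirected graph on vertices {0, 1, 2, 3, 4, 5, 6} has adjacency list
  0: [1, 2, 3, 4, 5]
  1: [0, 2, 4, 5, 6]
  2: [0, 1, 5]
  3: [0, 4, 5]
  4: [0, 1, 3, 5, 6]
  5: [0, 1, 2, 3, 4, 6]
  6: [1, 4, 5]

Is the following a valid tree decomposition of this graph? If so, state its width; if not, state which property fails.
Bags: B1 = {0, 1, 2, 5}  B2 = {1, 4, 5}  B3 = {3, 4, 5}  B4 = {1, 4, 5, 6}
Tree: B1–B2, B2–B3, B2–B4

No — edge (0,4) lies in no bag.

A tree decomposition must satisfy three properties: every vertex lies in some bag; for every edge, both endpoints lie together in some bag; and for every vertex, the bags containing it form a connected subtree. Here edge (0,4) lies in no bag, so the decomposition is invalid.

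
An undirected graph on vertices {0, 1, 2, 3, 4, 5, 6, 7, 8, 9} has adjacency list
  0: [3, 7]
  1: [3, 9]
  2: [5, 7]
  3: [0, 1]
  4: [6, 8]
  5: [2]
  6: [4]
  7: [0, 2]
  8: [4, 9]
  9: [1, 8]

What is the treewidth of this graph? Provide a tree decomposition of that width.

Treewidth 1.
One such decomposition:
Bags: B1 = {4, 6}  B2 = {4, 8}  B3 = {8, 9}  B4 = {1, 9}  B5 = {1, 3}  B6 = {0, 3}  B7 = {0, 7}  B8 = {2, 7}  B9 = {2, 5}
Tree: B1–B2, B2–B3, B3–B4, B4–B5, B5–B6, B6–B7, B7–B8, B8–B9

Each bag holds 2 vertices, so the decomposition has width 1, which upper-bounds the treewidth. Since G has at least one edge (e.g. 6–4), it is not an edgeless graph, so tw(G) ≥ 1. Hence tw(G) = 1 exactly.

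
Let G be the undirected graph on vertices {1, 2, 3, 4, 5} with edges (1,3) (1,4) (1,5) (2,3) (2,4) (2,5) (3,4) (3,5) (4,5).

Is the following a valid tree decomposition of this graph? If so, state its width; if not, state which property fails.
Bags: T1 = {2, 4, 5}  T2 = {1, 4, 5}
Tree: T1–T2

No — vertex 3 appears in no bag.

A tree decomposition must satisfy three properties: every vertex lies in some bag; for every edge, both endpoints lie together in some bag; and for every vertex, the bags containing it form a connected subtree. Here vertex 3 appears in no bag, so the decomposition is invalid.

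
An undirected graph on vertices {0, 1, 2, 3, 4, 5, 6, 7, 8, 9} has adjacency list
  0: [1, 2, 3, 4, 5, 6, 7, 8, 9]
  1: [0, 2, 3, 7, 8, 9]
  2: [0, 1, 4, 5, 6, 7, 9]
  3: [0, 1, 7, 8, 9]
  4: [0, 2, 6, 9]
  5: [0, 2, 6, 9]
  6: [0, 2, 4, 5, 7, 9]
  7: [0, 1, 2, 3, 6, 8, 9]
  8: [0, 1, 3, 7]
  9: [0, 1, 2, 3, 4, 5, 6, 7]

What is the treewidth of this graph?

4

A width-4 tree decomposition is:
Bags: B1 = {0, 1, 3, 7, 8}  B2 = {0, 1, 3, 7, 9}  B3 = {0, 1, 2, 7, 9}  B4 = {0, 2, 6, 7, 9}  B5 = {0, 2, 4, 6, 9}  B6 = {0, 2, 5, 6, 9}
Tree: B1–B2, B2–B3, B3–B4, B4–B5, B5–B6
The largest bag has 5 vertices, giving width 4; this decomposition certifies tw(G) ≤ 4. On the other hand G contains the 5-clique {0, 1, 3, 7, 8}. A clique must lie in a single bag of any decomposition, so no decomposition can have width below 4. Combining the bounds, tw(G) = 4.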